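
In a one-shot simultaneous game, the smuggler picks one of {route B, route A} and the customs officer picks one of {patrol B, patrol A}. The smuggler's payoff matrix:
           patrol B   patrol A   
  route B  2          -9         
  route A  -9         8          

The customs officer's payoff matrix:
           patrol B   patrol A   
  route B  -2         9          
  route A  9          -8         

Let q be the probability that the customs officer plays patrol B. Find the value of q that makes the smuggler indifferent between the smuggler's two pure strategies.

For the smuggler to be willing to mix, the smuggler must be indifferent between route B and route A, which pins down the customs officer's mix.
  the smuggler's expected payoff from route B: q·2 + (1−q)·(-9) = 11q - 9
  the smuggler's expected payoff from route A: q·(-9) + (1−q)·8 = -17q + 8
  11q - 9 = -17q + 8  ⇒  28q = 17  ⇒  q = 17/28.

q = 17/28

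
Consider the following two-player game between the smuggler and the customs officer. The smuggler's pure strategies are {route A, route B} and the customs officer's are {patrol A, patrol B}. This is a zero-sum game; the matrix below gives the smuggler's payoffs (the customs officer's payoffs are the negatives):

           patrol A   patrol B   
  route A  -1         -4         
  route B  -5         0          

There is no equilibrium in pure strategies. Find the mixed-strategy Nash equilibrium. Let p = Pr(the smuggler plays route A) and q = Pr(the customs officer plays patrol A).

The smuggler's mix must leave the customs officer indifferent between patrol A and patrol B.
  the customs officer's payoff from patrol A: p·1 + (1−p)·5 = -4p + 5
  the customs officer's payoff from patrol B: p·4 + (1−p)·0 = 4p
  -4p + 5 = 4p  ⇒  -8p = -5  ⇒  p = 5/8.
In a mixed equilibrium the smuggler is indifferent between route A and route B; this condition fixes q.
  the smuggler's payoff from route A: q·(-1) + (1−q)·(-4) = 3q - 4
  the smuggler's payoff from route B: q·(-5) + (1−q)·0 = -5q
  3q - 4 = -5q  ⇒  8q = 4  ⇒  q = 1/2.

p = 5/8, q = 1/2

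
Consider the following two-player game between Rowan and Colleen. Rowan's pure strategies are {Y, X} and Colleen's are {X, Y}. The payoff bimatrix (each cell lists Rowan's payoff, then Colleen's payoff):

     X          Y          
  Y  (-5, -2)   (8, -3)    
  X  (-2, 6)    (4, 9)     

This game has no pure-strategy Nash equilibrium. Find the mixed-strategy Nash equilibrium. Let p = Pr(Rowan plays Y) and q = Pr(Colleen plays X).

p = 3/4, q = 4/7

Rowan's mix must leave Colleen indifferent between X and Y.
  Colleen's payoff to X: p·(-2) + (1−p)·6 = -8p + 6
  Colleen's payoff to Y: p·(-3) + (1−p)·9 = -12p + 9
  -8p + 6 = -12p + 9  ⇒  4p = 3  ⇒  p = 3/4.
Colleen's mix must leave Rowan indifferent between Y and X.
  Rowan's expected payoff from Y: q·(-5) + (1−q)·8 = -13q + 8
  Rowan's expected payoff from X: q·(-2) + (1−q)·4 = -6q + 4
  -13q + 8 = -6q + 4  ⇒  -7q = -4  ⇒  q = 4/7.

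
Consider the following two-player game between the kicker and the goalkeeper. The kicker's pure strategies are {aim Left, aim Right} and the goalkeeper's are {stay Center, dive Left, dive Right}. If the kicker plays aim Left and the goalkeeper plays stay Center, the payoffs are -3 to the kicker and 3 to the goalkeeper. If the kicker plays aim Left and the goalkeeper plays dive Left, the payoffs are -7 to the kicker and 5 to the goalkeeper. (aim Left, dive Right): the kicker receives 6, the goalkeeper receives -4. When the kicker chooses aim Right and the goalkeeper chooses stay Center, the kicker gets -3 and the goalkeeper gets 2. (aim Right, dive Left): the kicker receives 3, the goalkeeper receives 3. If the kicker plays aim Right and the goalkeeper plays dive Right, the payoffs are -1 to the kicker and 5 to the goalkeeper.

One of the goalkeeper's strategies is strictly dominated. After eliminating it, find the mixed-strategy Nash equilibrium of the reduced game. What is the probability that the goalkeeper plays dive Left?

q = 7/17

The goalkeeper's strategy stay Center is strictly dominated by dive Left: 5 > 3 and 3 > 2. Eliminate stay Center.
The goalkeeper's mix must leave the kicker indifferent between aim Left and aim Right.
  the kicker's expected payoff from aim Left: q·(-7) + (1−q)·6 = -13q + 6
  the kicker's expected payoff from aim Right: q·3 + (1−q)·(-1) = 4q - 1
  -13q + 6 = 4q - 1  ⇒  -17q = -7  ⇒  q = 7/17.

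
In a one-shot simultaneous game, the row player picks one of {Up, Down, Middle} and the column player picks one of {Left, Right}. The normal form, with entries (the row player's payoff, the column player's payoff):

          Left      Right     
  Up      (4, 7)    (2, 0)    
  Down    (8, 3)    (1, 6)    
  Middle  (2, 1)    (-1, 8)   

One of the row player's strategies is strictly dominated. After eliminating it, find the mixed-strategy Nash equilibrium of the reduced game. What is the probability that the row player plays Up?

The row player's strategy Middle is strictly dominated by Up: 4 > 2 and 2 > -1. Eliminate Middle.
The row player's mix must leave the column player indifferent between Left and Right.
  the column player's expected payoff from Left: p·7 + (1−p)·3 = 4p + 3
  the column player's expected payoff from Right: p·0 + (1−p)·6 = -6p + 6
  4p + 3 = -6p + 6  ⇒  10p = 3  ⇒  p = 3/10.

p = 3/10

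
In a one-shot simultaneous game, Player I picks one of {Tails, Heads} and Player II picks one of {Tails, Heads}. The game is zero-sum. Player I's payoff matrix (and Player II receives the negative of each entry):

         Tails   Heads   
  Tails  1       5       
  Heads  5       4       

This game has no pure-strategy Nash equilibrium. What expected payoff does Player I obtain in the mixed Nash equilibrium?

For Player I to be willing to mix, Player I must be indifferent between Tails and Heads, which pins down Player II's mix.
  Player I's expected payoff from Tails: q·1 + (1−q)·5 = -4q + 5
  Player I's expected payoff from Heads: q·5 + (1−q)·4 = q + 4
  -4q + 5 = q + 4  ⇒  -5q = -1  ⇒  q = 1/5.
At equilibrium Player I is indifferent across rows, so Player I's payoff equals the payoff from Tails: (1/5)·1 + (4/5)·5 = 21/5.

21/5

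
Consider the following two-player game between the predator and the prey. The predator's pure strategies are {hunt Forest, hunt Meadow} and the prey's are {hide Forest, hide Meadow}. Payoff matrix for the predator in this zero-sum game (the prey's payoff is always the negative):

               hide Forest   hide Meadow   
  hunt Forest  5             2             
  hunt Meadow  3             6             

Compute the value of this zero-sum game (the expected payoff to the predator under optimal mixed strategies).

v = 4

The prey's mix must leave the predator indifferent between hunt Forest and hunt Meadow.
  the predator's expected payoff from hunt Forest: q·5 + (1−q)·2 = 3q + 2
  the predator's expected payoff from hunt Meadow: q·3 + (1−q)·6 = -3q + 6
  3q + 2 = -3q + 6  ⇒  6q = 4  ⇒  q = 2/3.
The value is the predator's expected payoff against this mix (using hunt Forest): (2/3)·5 + (1/3)·2 = 4.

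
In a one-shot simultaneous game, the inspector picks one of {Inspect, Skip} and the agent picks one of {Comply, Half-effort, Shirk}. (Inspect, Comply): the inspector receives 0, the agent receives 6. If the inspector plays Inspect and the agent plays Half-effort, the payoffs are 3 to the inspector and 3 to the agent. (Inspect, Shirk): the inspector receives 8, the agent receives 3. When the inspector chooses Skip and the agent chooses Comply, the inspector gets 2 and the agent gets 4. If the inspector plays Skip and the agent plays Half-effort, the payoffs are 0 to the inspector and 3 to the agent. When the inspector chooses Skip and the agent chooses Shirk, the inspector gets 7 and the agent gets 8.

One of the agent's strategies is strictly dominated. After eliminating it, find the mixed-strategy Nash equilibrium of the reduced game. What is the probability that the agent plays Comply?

q = 1/3

The agent's strategy Half-effort is strictly dominated by Comply: 6 > 3 and 4 > 3. Eliminate Half-effort.
The inspector's indifference between Inspect and Skip determines the agent's mixing probability q:
  the inspector's payoff from Inspect: q·0 + (1−q)·8 = -8q + 8
  the inspector's payoff from Skip: q·2 + (1−q)·7 = -5q + 7
  -8q + 8 = -5q + 7  ⇒  -3q = -1  ⇒  q = 1/3.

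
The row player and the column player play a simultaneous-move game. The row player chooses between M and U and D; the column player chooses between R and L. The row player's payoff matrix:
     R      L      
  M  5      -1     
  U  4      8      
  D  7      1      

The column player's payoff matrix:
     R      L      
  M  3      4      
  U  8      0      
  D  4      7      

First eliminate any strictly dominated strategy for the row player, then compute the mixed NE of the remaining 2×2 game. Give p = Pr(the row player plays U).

p = 3/11

The row player's strategy M is strictly dominated by D: 7 > 5 and 1 > -1. Eliminate M.
The column player's indifference between R and L determines the row player's mixing probability p:
  the column player's expected payoff from R: p·8 + (1−p)·4 = 4p + 4
  the column player's expected payoff from L: p·0 + (1−p)·7 = -7p + 7
  4p + 4 = -7p + 7  ⇒  11p = 3  ⇒  p = 3/11.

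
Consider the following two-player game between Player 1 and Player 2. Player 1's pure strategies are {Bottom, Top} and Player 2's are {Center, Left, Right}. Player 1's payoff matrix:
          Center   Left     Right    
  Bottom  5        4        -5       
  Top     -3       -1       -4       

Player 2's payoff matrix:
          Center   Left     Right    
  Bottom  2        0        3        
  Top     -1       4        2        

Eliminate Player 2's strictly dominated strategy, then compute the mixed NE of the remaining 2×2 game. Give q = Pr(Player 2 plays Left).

Player 2's strategy Center is strictly dominated by Right: 3 > 2 and 2 > -1. Eliminate Center.
Player 2's mix must leave Player 1 indifferent between Bottom and Top.
  Player 1's expected payoff from Bottom: q·4 + (1−q)·(-5) = 9q - 5
  Player 1's expected payoff from Top: q·(-1) + (1−q)·(-4) = 3q - 4
  9q - 5 = 3q - 4  ⇒  6q = 1  ⇒  q = 1/6.

q = 1/6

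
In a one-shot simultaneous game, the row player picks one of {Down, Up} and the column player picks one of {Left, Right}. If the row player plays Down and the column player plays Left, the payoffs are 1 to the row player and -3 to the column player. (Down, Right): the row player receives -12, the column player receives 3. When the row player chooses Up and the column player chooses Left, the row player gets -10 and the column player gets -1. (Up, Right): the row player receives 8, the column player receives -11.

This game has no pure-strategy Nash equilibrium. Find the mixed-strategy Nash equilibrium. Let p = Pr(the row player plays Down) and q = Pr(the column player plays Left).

p = 5/8, q = 20/31

The row player's mix must leave the column player indifferent between Left and Right.
  the column player's payoff to Left: p·(-3) + (1−p)·(-1) = -2p - 1
  the column player's payoff to Right: p·3 + (1−p)·(-11) = 14p - 11
  -2p - 1 = 14p - 11  ⇒  -16p = -10  ⇒  p = 5/8.
In a mixed equilibrium the row player is indifferent between Down and Up; this condition fixes q.
  the row player's expected payoff from Down: q·1 + (1−q)·(-12) = 13q - 12
  the row player's expected payoff from Up: q·(-10) + (1−q)·8 = -18q + 8
  13q - 12 = -18q + 8  ⇒  31q = 20  ⇒  q = 20/31.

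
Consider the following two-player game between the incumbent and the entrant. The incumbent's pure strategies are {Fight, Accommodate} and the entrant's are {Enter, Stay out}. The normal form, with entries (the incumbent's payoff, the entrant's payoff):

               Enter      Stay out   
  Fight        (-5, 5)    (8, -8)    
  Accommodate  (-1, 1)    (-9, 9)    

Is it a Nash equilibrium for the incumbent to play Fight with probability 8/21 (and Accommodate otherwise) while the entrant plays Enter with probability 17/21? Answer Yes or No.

Check the entrant's indifference given the incumbent's mix p = 8/21:
  payoff from Enter = 53/21; payoff from Stay out = 53/21 — equal.
Check the incumbent's indifference given the entrant's mix q = 17/21:
  payoff from Fight = -53/21; payoff from Accommodate = -53/21 — equal.
Both players are indifferent, so neither can profitably deviate.

Yes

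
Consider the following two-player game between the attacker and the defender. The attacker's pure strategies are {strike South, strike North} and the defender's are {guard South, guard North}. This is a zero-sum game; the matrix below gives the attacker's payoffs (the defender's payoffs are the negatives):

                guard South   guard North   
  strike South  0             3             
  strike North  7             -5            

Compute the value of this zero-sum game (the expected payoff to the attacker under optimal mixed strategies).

For the attacker to be willing to mix, the attacker must be indifferent between strike South and strike North, which pins down the defender's mix.
  the attacker's payoff to strike South: q·0 + (1−q)·3 = -3q + 3
  the attacker's payoff to strike North: q·7 + (1−q)·(-5) = 12q - 5
  -3q + 3 = 12q - 5  ⇒  -15q = -8  ⇒  q = 8/15.
The value is the attacker's expected payoff against this mix (using strike South): (8/15)·0 + (7/15)·3 = 7/5.

v = 7/5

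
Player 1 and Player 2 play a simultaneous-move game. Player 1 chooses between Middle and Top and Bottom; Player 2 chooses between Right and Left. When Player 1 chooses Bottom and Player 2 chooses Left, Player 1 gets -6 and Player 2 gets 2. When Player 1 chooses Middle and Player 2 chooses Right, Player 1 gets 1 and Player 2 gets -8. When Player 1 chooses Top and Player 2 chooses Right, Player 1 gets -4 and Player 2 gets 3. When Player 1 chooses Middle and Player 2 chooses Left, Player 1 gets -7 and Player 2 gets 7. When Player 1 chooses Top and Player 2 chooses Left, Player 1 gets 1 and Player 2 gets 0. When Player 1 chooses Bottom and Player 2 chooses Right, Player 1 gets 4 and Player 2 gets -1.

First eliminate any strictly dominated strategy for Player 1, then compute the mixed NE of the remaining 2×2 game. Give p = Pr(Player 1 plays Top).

p = 1/2

Player 1's strategy Middle is strictly dominated by Bottom: 4 > 1 and -6 > -7. Eliminate Middle.
Player 1's mix must leave Player 2 indifferent between Right and Left.
  Player 2's payoff to Right: p·3 + (1−p)·(-1) = 4p - 1
  Player 2's payoff to Left: p·0 + (1−p)·2 = -2p + 2
  4p - 1 = -2p + 2  ⇒  6p = 3  ⇒  p = 1/2.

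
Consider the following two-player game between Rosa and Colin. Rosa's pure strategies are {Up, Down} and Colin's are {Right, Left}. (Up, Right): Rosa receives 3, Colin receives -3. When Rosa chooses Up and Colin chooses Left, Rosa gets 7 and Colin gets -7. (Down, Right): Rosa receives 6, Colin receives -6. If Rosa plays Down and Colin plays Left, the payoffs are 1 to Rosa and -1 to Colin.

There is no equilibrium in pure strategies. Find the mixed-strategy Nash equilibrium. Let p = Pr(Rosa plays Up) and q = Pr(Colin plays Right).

Colin's indifference between Right and Left determines Rosa's mixing probability p:
  Colin's payoff from Right: p·(-3) + (1−p)·(-6) = 3p - 6
  Colin's payoff from Left: p·(-7) + (1−p)·(-1) = -6p - 1
  3p - 6 = -6p - 1  ⇒  9p = 5  ⇒  p = 5/9.
For Rosa to be willing to mix, Rosa must be indifferent between Up and Down, which pins down Colin's mix.
  Rosa's payoff from Up: q·3 + (1−q)·7 = -4q + 7
  Rosa's payoff from Down: q·6 + (1−q)·1 = 5q + 1
  -4q + 7 = 5q + 1  ⇒  -9q = -6  ⇒  q = 2/3.

p = 5/9, q = 2/3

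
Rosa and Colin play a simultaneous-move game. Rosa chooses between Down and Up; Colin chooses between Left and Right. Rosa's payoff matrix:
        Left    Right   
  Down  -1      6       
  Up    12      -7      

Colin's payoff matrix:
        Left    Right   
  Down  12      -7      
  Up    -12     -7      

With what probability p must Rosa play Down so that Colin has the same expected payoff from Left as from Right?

p = 5/24

Rosa's mix must leave Colin indifferent between Left and Right.
  Colin's payoff from Left: p·12 + (1−p)·(-12) = 24p - 12
  Colin's payoff from Right: p·(-7) + (1−p)·(-7) = -7
  24p - 12 = -7  ⇒  24p = 5  ⇒  p = 5/24.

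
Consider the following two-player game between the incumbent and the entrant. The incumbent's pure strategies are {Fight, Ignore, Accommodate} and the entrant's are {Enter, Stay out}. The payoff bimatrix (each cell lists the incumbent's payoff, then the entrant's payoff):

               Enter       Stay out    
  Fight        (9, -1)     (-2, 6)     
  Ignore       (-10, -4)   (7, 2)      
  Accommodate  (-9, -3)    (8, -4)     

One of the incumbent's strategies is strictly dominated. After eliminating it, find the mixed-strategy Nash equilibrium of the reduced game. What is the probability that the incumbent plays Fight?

p = 1/8

The incumbent's strategy Ignore is strictly dominated by Accommodate: -9 > -10 and 8 > 7. Eliminate Ignore.
Set the entrant's expected payoff from Enter equal to that from Stay out:
  the entrant's payoff to Enter: p·(-1) + (1−p)·(-3) = 2p - 3
  the entrant's payoff to Stay out: p·6 + (1−p)·(-4) = 10p - 4
  2p - 3 = 10p - 4  ⇒  -8p = -1  ⇒  p = 1/8.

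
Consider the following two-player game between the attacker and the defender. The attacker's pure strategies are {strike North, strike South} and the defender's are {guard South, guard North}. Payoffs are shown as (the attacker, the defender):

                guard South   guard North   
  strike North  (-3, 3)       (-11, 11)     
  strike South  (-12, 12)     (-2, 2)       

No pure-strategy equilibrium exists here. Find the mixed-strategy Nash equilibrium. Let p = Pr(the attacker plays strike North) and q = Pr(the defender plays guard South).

p = 5/9, q = 1/2

In a mixed equilibrium the defender is indifferent between guard South and guard North; this condition fixes p.
  the defender's payoff to guard South: p·3 + (1−p)·12 = -9p + 12
  the defender's payoff to guard North: p·11 + (1−p)·2 = 9p + 2
  -9p + 12 = 9p + 2  ⇒  -18p = -10  ⇒  p = 5/9.
The defender's mix must leave the attacker indifferent between strike North and strike South.
  the attacker's payoff to strike North: q·(-3) + (1−q)·(-11) = 8q - 11
  the attacker's payoff to strike South: q·(-12) + (1−q)·(-2) = -10q - 2
  8q - 11 = -10q - 2  ⇒  18q = 9  ⇒  q = 1/2.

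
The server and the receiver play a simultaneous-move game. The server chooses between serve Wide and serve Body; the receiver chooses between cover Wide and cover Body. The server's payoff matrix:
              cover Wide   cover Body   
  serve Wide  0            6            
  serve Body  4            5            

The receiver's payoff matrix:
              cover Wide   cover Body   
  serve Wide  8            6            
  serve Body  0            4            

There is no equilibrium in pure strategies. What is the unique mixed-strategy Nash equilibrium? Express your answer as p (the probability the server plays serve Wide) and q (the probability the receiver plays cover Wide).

In a mixed equilibrium the receiver is indifferent between cover Wide and cover Body; this condition fixes p.
  the receiver's payoff from cover Wide: p·8 + (1−p)·0 = 8p
  the receiver's payoff from cover Body: p·6 + (1−p)·4 = 2p + 4
  8p = 2p + 4  ⇒  6p = 4  ⇒  p = 2/3.
The receiver's mix must leave the server indifferent between serve Wide and serve Body.
  the server's payoff from serve Wide: q·0 + (1−q)·6 = -6q + 6
  the server's payoff from serve Body: q·4 + (1−q)·5 = -q + 5
  -6q + 6 = -q + 5  ⇒  -5q = -1  ⇒  q = 1/5.

p = 2/3, q = 1/5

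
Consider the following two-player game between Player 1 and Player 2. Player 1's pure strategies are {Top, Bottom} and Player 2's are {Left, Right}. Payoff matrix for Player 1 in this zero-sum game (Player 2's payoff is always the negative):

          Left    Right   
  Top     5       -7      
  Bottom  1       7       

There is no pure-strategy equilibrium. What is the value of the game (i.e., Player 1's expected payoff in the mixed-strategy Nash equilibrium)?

Set Player 1's expected payoff from Top equal to that from Bottom:
  Player 1's expected payoff from Top: q·5 + (1−q)·(-7) = 12q - 7
  Player 1's expected payoff from Bottom: q·1 + (1−q)·7 = -6q + 7
  12q - 7 = -6q + 7  ⇒  18q = 14  ⇒  q = 7/9.
The value is Player 1's expected payoff against this mix (using Top): (7/9)·5 + (2/9)·(-7) = 7/3.

v = 7/3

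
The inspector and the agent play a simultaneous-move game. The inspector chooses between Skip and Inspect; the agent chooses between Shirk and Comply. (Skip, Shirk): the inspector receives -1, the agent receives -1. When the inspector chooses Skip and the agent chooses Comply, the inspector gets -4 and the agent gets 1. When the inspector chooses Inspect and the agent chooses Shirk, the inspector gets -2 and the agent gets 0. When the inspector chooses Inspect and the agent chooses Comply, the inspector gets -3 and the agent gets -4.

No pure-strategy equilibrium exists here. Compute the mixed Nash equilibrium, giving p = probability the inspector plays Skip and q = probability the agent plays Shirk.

p = 2/3, q = 1/2

For the agent to be willing to mix, the agent must be indifferent between Shirk and Comply, which pins down the inspector's mix.
  the agent's payoff to Shirk: p·(-1) + (1−p)·0 = -p
  the agent's payoff to Comply: p·1 + (1−p)·(-4) = 5p - 4
  -p = 5p - 4  ⇒  -6p = -4  ⇒  p = 2/3.
In a mixed equilibrium the inspector is indifferent between Skip and Inspect; this condition fixes q.
  the inspector's payoff to Skip: q·(-1) + (1−q)·(-4) = 3q - 4
  the inspector's payoff to Inspect: q·(-2) + (1−q)·(-3) = q - 3
  3q - 4 = q - 3  ⇒  2q = 1  ⇒  q = 1/2.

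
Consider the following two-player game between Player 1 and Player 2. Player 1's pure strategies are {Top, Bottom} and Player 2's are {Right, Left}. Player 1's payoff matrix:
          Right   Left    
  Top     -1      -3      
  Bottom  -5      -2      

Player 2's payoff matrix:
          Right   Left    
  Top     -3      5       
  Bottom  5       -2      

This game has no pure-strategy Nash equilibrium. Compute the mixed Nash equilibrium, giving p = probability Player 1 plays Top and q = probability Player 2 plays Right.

Player 1's mix must leave Player 2 indifferent between Right and Left.
  Player 2's expected payoff from Right: p·(-3) + (1−p)·5 = -8p + 5
  Player 2's expected payoff from Left: p·5 + (1−p)·(-2) = 7p - 2
  -8p + 5 = 7p - 2  ⇒  -15p = -7  ⇒  p = 7/15.
In a mixed equilibrium Player 1 is indifferent between Top and Bottom; this condition fixes q.
  Player 1's payoff to Top: q·(-1) + (1−q)·(-3) = 2q - 3
  Player 1's payoff to Bottom: q·(-5) + (1−q)·(-2) = -3q - 2
  2q - 3 = -3q - 2  ⇒  5q = 1  ⇒  q = 1/5.

p = 7/15, q = 1/5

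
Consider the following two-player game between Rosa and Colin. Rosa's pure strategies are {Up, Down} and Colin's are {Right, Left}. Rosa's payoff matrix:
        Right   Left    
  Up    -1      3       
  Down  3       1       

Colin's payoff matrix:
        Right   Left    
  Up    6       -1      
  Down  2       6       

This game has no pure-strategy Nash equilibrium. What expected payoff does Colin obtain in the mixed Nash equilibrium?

In a mixed equilibrium Colin is indifferent between Right and Left; this condition fixes p.
  Colin's payoff from Right: p·6 + (1−p)·2 = 4p + 2
  Colin's payoff from Left: p·(-1) + (1−p)·6 = -7p + 6
  4p + 2 = -7p + 6  ⇒  11p = 4  ⇒  p = 4/11.
At equilibrium Colin is indifferent across columns, so Colin's payoff equals the payoff from Right: (4/11)·6 + (7/11)·2 = 38/11.

38/11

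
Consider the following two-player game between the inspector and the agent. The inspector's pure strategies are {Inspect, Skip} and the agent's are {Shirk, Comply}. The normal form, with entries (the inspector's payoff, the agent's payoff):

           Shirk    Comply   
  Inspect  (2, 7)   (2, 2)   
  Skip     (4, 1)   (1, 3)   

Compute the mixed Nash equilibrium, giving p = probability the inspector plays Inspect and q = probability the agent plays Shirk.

For the agent to be willing to mix, the agent must be indifferent between Shirk and Comply, which pins down the inspector's mix.
  the agent's payoff to Shirk: p·7 + (1−p)·1 = 6p + 1
  the agent's payoff to Comply: p·2 + (1−p)·3 = -p + 3
  6p + 1 = -p + 3  ⇒  7p = 2  ⇒  p = 2/7.
The inspector's indifference between Inspect and Skip determines the agent's mixing probability q:
  the inspector's payoff from Inspect: q·2 + (1−q)·2 = 2
  the inspector's payoff from Skip: q·4 + (1−q)·1 = 3q + 1
  2 = 3q + 1  ⇒  -3q = -1  ⇒  q = 1/3.

p = 2/7, q = 1/3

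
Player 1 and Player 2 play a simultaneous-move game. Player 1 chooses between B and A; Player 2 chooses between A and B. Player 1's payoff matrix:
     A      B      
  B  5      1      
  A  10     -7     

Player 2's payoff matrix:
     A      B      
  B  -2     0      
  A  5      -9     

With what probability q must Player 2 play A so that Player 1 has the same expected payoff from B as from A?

In a mixed equilibrium Player 1 is indifferent between B and A; this condition fixes q.
  Player 1's payoff from B: q·5 + (1−q)·1 = 4q + 1
  Player 1's payoff from A: q·10 + (1−q)·(-7) = 17q - 7
  4q + 1 = 17q - 7  ⇒  -13q = -8  ⇒  q = 8/13.

q = 8/13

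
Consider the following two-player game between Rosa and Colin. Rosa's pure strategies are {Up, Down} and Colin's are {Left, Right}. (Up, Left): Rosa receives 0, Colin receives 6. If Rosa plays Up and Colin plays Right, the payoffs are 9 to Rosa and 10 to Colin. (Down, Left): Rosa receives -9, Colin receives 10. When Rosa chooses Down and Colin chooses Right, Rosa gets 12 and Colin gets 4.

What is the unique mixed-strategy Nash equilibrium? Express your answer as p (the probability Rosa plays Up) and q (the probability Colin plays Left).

Set Colin's expected payoff from Left equal to that from Right:
  Colin's payoff from Left: p·6 + (1−p)·10 = -4p + 10
  Colin's payoff from Right: p·10 + (1−p)·4 = 6p + 4
  -4p + 10 = 6p + 4  ⇒  -10p = -6  ⇒  p = 3/5.
For Rosa to be willing to mix, Rosa must be indifferent between Up and Down, which pins down Colin's mix.
  Rosa's expected payoff from Up: q·0 + (1−q)·9 = -9q + 9
  Rosa's expected payoff from Down: q·(-9) + (1−q)·12 = -21q + 12
  -9q + 9 = -21q + 12  ⇒  12q = 3  ⇒  q = 1/4.

p = 3/5, q = 1/4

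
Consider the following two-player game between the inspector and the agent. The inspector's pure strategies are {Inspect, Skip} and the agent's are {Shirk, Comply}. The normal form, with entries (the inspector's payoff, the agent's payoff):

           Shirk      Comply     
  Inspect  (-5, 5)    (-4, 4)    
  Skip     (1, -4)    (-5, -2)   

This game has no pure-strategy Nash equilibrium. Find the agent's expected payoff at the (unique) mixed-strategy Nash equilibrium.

In a mixed equilibrium the agent is indifferent between Shirk and Comply; this condition fixes p.
  the agent's payoff from Shirk: p·5 + (1−p)·(-4) = 9p - 4
  the agent's payoff from Comply: p·4 + (1−p)·(-2) = 6p - 2
  9p - 4 = 6p - 2  ⇒  3p = 2  ⇒  p = 2/3.
At equilibrium the agent is indifferent across columns, so the agent's payoff equals the payoff from Shirk: (2/3)·5 + (1/3)·(-4) = 2.

2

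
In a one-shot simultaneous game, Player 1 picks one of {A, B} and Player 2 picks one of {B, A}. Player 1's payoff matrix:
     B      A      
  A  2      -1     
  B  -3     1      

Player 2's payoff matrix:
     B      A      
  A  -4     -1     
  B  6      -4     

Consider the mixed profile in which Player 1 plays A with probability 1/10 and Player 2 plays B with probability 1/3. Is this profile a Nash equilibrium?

No

Given Player 1's mix p = 1/10, Player 2's payoff from B is 5 but from A is -37/10. Player 2 strictly prefers B, so Player 2 would not mix.
So the proposed profile is not a Nash equilibrium.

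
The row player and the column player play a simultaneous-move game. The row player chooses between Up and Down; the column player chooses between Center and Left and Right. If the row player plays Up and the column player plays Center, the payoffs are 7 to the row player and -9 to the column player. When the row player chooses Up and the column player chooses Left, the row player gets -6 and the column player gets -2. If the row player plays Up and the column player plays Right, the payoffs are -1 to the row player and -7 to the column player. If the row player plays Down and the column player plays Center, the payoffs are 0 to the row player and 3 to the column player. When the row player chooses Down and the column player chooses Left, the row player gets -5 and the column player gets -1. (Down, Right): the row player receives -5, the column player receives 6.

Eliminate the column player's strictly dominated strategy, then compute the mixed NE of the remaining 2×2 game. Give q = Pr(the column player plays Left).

The column player's strategy Center is strictly dominated by Right: -7 > -9 and 6 > 3. Eliminate Center.
For the row player to be willing to mix, the row player must be indifferent between Up and Down, which pins down the column player's mix.
  the row player's payoff to Up: q·(-6) + (1−q)·(-1) = -5q - 1
  the row player's payoff to Down: q·(-5) + (1−q)·(-5) = -5
  -5q - 1 = -5  ⇒  -5q = -4  ⇒  q = 4/5.

q = 4/5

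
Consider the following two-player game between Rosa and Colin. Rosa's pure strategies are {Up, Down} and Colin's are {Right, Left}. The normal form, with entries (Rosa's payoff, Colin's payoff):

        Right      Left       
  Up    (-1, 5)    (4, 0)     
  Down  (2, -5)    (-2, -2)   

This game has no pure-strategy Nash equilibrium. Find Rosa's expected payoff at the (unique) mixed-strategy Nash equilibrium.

2/3

In a mixed equilibrium Rosa is indifferent between Up and Down; this condition fixes q.
  Rosa's expected payoff from Up: q·(-1) + (1−q)·4 = -5q + 4
  Rosa's expected payoff from Down: q·2 + (1−q)·(-2) = 4q - 2
  -5q + 4 = 4q - 2  ⇒  -9q = -6  ⇒  q = 2/3.
At equilibrium Rosa is indifferent across rows, so Rosa's payoff equals the payoff from Up: (2/3)·(-1) + (1/3)·4 = 2/3.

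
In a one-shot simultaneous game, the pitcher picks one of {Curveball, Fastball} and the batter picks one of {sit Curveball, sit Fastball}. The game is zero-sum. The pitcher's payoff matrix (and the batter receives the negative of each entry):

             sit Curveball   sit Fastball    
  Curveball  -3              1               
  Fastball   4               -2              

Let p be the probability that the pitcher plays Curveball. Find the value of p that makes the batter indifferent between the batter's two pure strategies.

For the batter to be willing to mix, the batter must be indifferent between sit Curveball and sit Fastball, which pins down the pitcher's mix.
  the batter's payoff from sit Curveball: p·3 + (1−p)·(-4) = 7p - 4
  the batter's payoff from sit Fastball: p·(-1) + (1−p)·2 = -3p + 2
  7p - 4 = -3p + 2  ⇒  10p = 6  ⇒  p = 3/5.

p = 3/5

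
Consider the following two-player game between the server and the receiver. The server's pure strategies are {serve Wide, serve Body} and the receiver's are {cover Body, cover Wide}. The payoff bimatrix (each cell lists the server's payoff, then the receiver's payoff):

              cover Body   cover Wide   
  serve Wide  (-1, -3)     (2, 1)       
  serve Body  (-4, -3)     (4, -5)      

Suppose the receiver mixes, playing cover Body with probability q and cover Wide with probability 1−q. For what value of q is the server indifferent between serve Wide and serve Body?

q = 2/5

For the server to be willing to mix, the server must be indifferent between serve Wide and serve Body, which pins down the receiver's mix.
  the server's expected payoff from serve Wide: q·(-1) + (1−q)·2 = -3q + 2
  the server's expected payoff from serve Body: q·(-4) + (1−q)·4 = -8q + 4
  -3q + 2 = -8q + 4  ⇒  5q = 2  ⇒  q = 2/5.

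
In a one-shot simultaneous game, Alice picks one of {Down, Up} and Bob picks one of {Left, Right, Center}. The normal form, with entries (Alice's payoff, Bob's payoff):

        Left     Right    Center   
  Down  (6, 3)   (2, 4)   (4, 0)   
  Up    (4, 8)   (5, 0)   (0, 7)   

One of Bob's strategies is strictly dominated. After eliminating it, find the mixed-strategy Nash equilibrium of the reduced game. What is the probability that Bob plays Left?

q = 3/5

Bob's strategy Center is strictly dominated by Left: 3 > 0 and 8 > 7. Eliminate Center.
Alice's indifference between Down and Up determines Bob's mixing probability q:
  Alice's payoff to Down: q·6 + (1−q)·2 = 4q + 2
  Alice's payoff to Up: q·4 + (1−q)·5 = -q + 5
  4q + 2 = -q + 5  ⇒  5q = 3  ⇒  q = 3/5.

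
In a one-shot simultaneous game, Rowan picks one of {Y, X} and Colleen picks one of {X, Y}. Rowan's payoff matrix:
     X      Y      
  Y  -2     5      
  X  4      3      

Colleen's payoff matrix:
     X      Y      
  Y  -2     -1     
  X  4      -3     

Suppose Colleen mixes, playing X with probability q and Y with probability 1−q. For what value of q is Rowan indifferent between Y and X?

In a mixed equilibrium Rowan is indifferent between Y and X; this condition fixes q.
  Rowan's expected payoff from Y: q·(-2) + (1−q)·5 = -7q + 5
  Rowan's expected payoff from X: q·4 + (1−q)·3 = q + 3
  -7q + 5 = q + 3  ⇒  -8q = -2  ⇒  q = 1/4.

q = 1/4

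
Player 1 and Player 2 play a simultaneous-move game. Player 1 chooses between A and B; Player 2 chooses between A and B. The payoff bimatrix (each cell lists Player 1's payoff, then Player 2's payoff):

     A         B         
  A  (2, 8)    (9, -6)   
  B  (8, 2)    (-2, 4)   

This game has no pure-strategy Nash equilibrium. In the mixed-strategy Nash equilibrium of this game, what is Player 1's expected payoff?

Set Player 1's expected payoff from A equal to that from B:
  Player 1's payoff to A: q·2 + (1−q)·9 = -7q + 9
  Player 1's payoff to B: q·8 + (1−q)·(-2) = 10q - 2
  -7q + 9 = 10q - 2  ⇒  -17q = -11  ⇒  q = 11/17.
At equilibrium Player 1 is indifferent across rows, so Player 1's payoff equals the payoff from A: (11/17)·2 + (6/17)·9 = 76/17.

76/17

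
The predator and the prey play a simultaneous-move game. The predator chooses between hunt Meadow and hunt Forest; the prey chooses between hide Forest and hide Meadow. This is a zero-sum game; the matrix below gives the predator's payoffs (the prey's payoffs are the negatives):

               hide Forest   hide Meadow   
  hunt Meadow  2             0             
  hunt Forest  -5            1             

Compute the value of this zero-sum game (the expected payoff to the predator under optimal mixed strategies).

v = 1/4

In a mixed equilibrium the predator is indifferent between hunt Meadow and hunt Forest; this condition fixes q.
  the predator's payoff to hunt Meadow: q·2 + (1−q)·0 = 2q
  the predator's payoff to hunt Forest: q·(-5) + (1−q)·1 = -6q + 1
  2q = -6q + 1  ⇒  8q = 1  ⇒  q = 1/8.
The value is the predator's expected payoff against this mix (using hunt Meadow): (1/8)·2 + (7/8)·0 = 1/4.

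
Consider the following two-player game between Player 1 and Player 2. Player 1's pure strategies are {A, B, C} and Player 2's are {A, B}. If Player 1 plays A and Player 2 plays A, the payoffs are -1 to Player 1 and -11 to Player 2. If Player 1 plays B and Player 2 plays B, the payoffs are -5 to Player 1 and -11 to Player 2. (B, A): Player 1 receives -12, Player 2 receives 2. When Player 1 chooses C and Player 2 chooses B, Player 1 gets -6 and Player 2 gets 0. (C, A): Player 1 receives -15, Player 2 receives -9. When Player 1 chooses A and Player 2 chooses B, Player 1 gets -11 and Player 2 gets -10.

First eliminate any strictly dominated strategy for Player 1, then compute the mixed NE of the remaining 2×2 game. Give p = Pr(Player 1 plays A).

Player 1's strategy C is strictly dominated by B: -12 > -15 and -5 > -6. Eliminate C.
For Player 2 to be willing to mix, Player 2 must be indifferent between A and B, which pins down Player 1's mix.
  Player 2's expected payoff from A: p·(-11) + (1−p)·2 = -13p + 2
  Player 2's expected payoff from B: p·(-10) + (1−p)·(-11) = p - 11
  -13p + 2 = p - 11  ⇒  -14p = -13  ⇒  p = 13/14.

p = 13/14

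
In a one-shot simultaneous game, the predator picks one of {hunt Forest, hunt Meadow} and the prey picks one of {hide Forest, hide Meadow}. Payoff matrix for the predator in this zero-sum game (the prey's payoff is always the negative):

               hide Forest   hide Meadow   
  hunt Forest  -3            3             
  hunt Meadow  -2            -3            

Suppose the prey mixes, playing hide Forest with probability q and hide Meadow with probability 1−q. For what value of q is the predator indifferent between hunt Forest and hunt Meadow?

The prey's mix must leave the predator indifferent between hunt Forest and hunt Meadow.
  the predator's payoff from hunt Forest: q·(-3) + (1−q)·3 = -6q + 3
  the predator's payoff from hunt Meadow: q·(-2) + (1−q)·(-3) = q - 3
  -6q + 3 = q - 3  ⇒  -7q = -6  ⇒  q = 6/7.

q = 6/7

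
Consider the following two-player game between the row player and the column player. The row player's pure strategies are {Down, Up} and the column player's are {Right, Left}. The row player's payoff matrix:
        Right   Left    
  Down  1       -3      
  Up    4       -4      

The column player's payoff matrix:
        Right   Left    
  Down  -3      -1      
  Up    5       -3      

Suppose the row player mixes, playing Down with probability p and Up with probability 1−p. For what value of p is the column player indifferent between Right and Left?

p = 4/5

For the column player to be willing to mix, the column player must be indifferent between Right and Left, which pins down the row player's mix.
  the column player's payoff to Right: p·(-3) + (1−p)·5 = -8p + 5
  the column player's payoff to Left: p·(-1) + (1−p)·(-3) = 2p - 3
  -8p + 5 = 2p - 3  ⇒  -10p = -8  ⇒  p = 4/5.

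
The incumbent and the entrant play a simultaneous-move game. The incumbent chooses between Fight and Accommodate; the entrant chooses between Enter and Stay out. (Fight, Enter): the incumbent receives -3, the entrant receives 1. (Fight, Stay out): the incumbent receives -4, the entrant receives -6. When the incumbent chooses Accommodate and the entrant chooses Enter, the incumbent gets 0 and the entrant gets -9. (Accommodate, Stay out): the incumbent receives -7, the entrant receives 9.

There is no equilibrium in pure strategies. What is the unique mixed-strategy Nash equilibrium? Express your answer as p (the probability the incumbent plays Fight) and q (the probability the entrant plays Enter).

p = 18/25, q = 1/2

The incumbent's mix must leave the entrant indifferent between Enter and Stay out.
  the entrant's expected payoff from Enter: p·1 + (1−p)·(-9) = 10p - 9
  the entrant's expected payoff from Stay out: p·(-6) + (1−p)·9 = -15p + 9
  10p - 9 = -15p + 9  ⇒  25p = 18  ⇒  p = 18/25.
In a mixed equilibrium the incumbent is indifferent between Fight and Accommodate; this condition fixes q.
  the incumbent's payoff from Fight: q·(-3) + (1−q)·(-4) = q - 4
  the incumbent's payoff from Accommodate: q·0 + (1−q)·(-7) = 7q - 7
  q - 4 = 7q - 7  ⇒  -6q = -3  ⇒  q = 1/2.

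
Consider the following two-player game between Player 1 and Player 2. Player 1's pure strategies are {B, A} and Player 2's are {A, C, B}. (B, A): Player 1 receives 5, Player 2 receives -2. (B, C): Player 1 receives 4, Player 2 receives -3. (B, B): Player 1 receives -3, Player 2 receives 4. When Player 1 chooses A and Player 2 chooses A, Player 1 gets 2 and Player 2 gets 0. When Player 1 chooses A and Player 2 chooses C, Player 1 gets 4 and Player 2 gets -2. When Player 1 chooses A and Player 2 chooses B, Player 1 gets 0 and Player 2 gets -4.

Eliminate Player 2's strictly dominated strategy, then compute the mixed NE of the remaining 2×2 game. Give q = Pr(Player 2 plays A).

q = 1/2

Player 2's strategy C is strictly dominated by A: -2 > -3 and 0 > -2. Eliminate C.
Set Player 1's expected payoff from B equal to that from A:
  Player 1's expected payoff from B: q·5 + (1−q)·(-3) = 8q - 3
  Player 1's expected payoff from A: q·2 + (1−q)·0 = 2q
  8q - 3 = 2q  ⇒  6q = 3  ⇒  q = 1/2.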